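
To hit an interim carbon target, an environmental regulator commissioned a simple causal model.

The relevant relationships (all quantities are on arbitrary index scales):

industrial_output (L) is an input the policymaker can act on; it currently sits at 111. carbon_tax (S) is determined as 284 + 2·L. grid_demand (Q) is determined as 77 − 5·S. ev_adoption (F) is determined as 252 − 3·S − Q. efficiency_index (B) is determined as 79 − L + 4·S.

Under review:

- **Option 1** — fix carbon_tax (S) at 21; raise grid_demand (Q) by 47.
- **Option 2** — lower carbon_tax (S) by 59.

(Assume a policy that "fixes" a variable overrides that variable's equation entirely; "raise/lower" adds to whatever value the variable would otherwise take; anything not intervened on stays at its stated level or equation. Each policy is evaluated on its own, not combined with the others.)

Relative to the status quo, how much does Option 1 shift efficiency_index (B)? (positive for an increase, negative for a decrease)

Baseline:
  L = 111
  S = 284 + 2·111 = 506
  B = 79 − 111 + 4·506 = 1992
Option 1 (S := 21, Q + 47):
  L = 111
  S = 21
  B = 79 − 111 + 4·21 = 52
Change in B: 52 − 1992 = -1940

-1940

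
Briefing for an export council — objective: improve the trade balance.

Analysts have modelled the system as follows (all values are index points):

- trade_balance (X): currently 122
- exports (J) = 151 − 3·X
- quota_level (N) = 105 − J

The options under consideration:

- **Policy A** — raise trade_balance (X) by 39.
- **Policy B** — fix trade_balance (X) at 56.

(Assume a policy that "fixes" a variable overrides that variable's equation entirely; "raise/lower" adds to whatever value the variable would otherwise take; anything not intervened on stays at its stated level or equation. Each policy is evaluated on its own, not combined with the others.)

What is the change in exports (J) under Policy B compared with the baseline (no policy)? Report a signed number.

Baseline:
  X = 122
  J = 151 − 3·122 = -215
Policy B (X := 56):
  X = 56
  J = 151 − 3·56 = -17
Change in J: -17 − (-215) = 198

198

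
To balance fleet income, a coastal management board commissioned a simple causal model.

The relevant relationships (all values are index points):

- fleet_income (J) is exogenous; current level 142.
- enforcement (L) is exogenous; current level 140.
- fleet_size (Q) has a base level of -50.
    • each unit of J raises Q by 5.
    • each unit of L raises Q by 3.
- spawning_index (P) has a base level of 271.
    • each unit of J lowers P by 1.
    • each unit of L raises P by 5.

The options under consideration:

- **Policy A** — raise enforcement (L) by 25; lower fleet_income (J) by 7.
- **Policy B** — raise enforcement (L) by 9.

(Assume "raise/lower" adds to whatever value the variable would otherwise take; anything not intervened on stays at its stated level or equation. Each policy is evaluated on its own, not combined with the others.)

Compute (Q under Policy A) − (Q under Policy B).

Policy A (L + 25, J − 7):
  J = 142 − 7 = 135
  L = 140 + 25 = 165
  Q = -50 + 5·135 + 3·165 = 1120
Policy B (L + 9):
  J = 142
  L = 140 + 9 = 149
  Q = -50 + 5·142 + 3·149 = 1107
Q: 1120 − 1107 = 13

13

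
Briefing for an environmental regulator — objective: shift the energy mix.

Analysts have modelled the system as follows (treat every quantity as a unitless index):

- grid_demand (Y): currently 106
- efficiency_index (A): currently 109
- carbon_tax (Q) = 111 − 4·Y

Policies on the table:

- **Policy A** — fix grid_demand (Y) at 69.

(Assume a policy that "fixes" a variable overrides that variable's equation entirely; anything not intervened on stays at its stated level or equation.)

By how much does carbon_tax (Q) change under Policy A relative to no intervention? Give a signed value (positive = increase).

148

Baseline:
  Y = 106
  Q = 111 − 4·106 = -313
Policy A (Y := 69):
  Y = 69
  Q = 111 − 4·69 = -165
Change in Q: -165 − (-313) = 148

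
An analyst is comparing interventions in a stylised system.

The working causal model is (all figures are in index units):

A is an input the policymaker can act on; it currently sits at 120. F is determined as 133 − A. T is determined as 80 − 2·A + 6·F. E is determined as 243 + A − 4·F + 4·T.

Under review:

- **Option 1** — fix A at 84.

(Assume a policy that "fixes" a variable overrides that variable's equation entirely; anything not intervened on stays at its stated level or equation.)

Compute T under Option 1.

Option 1 (A := 84):
  A = 84
  F = 133 − 84 = 49
  T = 80 − 2·84 + 6·49 = 206

206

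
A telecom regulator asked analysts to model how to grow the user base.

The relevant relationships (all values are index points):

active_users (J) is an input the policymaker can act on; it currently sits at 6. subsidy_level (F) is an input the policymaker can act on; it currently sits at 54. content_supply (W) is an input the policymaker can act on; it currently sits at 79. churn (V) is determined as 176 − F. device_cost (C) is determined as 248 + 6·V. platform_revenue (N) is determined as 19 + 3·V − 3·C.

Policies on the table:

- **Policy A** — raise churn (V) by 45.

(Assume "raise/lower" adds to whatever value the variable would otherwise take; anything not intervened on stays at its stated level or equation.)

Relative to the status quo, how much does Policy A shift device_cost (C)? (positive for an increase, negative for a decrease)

Baseline:
  F = 54
  V = 176 − 54 = 122
  C = 248 + 6·122 = 980
Policy A (V + 45):
  F = 54
  V = 176 − 54 (+45 from intervention) = 167
  C = 248 + 6·167 = 1250
Change in C: 1250 − 980 = 270

270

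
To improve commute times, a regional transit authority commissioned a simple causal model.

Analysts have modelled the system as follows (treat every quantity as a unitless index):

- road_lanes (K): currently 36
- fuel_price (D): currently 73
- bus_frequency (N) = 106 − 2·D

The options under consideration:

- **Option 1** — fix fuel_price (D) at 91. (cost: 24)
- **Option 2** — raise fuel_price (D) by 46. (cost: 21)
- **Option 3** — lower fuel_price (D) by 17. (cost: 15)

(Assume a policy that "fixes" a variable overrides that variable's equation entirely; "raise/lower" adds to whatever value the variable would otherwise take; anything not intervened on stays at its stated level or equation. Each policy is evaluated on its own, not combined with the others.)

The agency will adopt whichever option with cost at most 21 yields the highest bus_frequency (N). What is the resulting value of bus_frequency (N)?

Option 2 (D + 46):
  D = 73 + 46 = 119
  N = 106 − 2·119 = -132
Option 3 (D − 17):
  D = 73 − 17 = 56
  N = 106 − 2·56 = -6
Comparing — Option 2: N=-132, Option 3: N=-6. Highest is -6 (Option 3).

-6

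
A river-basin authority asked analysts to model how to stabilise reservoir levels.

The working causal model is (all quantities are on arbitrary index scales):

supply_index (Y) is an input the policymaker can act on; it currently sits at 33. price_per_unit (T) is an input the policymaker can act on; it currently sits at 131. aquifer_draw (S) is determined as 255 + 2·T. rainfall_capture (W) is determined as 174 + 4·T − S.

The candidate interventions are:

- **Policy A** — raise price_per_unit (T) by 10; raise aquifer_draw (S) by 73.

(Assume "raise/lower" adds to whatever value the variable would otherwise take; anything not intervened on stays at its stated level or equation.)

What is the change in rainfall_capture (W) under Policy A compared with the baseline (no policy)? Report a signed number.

Baseline:
  T = 131
  S = 255 + 2·131 = 517
  W = 174 + 4·131 − 517 = 181
Policy A (T + 10, S + 73):
  T = 131 + 10 = 141
  S = 255 + 2·141 (+73 from intervention) = 610
  W = 174 + 4·141 − 610 = 128
Change in W: 128 − 181 = -53

-53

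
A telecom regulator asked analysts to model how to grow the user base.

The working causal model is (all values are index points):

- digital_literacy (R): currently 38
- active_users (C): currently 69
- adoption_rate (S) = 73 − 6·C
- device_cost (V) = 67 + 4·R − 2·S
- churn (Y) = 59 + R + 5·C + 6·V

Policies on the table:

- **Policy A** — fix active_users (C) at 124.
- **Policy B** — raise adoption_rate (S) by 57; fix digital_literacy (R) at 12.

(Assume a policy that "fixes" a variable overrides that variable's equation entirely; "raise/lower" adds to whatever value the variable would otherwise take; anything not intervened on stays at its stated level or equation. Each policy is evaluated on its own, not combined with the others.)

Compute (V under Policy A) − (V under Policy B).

878

Policy A (C := 124):
  R = 38
  C = 124
  S = 73 − 6·124 = -671
  V = 67 + 4·38 − 2·(-671) = 1561
Policy B (S + 57, R := 12):
  R = 12
  C = 69
  S = 73 − 6·69 (+57 from intervention) = -284
  V = 67 + 4·12 − 2·(-284) = 683
V: 1561 − 683 = 878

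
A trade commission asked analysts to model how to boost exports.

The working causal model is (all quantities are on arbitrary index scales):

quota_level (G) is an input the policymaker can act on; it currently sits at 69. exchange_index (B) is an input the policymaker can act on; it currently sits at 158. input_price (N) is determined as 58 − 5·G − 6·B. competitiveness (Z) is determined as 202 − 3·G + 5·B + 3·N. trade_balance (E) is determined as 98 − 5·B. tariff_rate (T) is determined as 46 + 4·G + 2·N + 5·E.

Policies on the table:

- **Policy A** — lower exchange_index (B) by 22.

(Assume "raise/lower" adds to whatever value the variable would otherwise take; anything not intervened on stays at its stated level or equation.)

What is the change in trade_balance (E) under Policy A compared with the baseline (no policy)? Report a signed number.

110

Baseline:
  B = 158
  E = 98 − 5·158 = -692
Policy A (B − 22):
  B = 158 − 22 = 136
  E = 98 − 5·136 = -582
Change in E: -582 − (-692) = 110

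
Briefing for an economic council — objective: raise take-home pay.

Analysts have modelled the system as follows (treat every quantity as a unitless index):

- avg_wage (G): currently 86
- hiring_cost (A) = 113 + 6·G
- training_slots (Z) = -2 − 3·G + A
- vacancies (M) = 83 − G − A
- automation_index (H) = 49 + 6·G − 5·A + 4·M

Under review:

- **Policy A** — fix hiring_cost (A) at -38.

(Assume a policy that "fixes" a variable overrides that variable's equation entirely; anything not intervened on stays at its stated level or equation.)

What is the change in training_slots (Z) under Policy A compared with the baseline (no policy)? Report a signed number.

Baseline:
  G = 86
  A = 113 + 6·86 = 629
  Z = -2 − 3·86 + 629 = 369
Policy A (A := -38):
  G = 86
  A = -38
  Z = -2 − 3·86 + (-38) = -298
Change in Z: -298 − 369 = -667

-667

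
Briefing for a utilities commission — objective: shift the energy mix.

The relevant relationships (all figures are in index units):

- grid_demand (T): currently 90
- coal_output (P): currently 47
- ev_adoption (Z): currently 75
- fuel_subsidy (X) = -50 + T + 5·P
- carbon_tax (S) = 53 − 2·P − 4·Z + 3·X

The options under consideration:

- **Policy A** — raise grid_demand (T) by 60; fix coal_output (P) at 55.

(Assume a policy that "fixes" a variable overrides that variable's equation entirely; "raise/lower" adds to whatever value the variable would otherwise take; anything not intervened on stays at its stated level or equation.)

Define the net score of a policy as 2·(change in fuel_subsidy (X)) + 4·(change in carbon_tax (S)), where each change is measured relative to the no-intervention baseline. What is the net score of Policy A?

1336

Baseline:
  T = 90
  P = 47
  Z = 75
  X = -50 + 90 + 5·47 = 275
  S = 53 − 2·47 − 4·75 + 3·275 = 484
Policy A (T + 60, P := 55):
  T = 90 + 60 = 150
  P = 55
  Z = 75
  X = -50 + 150 + 5·55 = 375
  S = 53 − 2·55 − 4·75 + 3·375 = 768
ΔX = 375 − 275 = 100; ΔS = 768 − 484 = 284
Score = 2·100 + 4·284 = 1336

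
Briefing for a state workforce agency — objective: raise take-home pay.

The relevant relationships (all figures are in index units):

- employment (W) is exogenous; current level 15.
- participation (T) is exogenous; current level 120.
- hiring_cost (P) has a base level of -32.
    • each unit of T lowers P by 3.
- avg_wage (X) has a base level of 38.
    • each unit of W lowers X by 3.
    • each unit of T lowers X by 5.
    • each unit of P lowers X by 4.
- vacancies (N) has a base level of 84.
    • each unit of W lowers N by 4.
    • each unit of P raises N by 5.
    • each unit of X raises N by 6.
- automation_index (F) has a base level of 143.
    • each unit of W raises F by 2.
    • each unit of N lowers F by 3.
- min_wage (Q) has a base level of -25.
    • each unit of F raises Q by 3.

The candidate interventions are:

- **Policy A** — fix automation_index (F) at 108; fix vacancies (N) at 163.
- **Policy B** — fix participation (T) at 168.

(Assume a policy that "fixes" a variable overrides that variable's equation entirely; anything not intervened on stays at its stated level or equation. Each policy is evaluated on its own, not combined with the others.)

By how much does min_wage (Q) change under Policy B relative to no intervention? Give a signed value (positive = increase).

Baseline:
  W = 15
  T = 120
  P = -32 − 3·120 = -392
  X = 38 − 3·15 − 5·120 − 4·(-392) = 961
  N = 84 − 4·15 + 5·(-392) + 6·961 = 3830
  F = 143 + 2·15 − 3·3830 = -11317
  Q = -25 + 3·(-11317) = -33976
Policy B (T := 168):
  W = 15
  T = 168
  P = -32 − 3·168 = -536
  X = 38 − 3·15 − 5·168 − 4·(-536) = 1297
  N = 84 − 4·15 + 5·(-536) + 6·1297 = 5126
  F = 143 + 2·15 − 3·5126 = -15205
  Q = -25 + 3·(-15205) = -45640
Change in Q: -45640 − (-33976) = -11664

-11664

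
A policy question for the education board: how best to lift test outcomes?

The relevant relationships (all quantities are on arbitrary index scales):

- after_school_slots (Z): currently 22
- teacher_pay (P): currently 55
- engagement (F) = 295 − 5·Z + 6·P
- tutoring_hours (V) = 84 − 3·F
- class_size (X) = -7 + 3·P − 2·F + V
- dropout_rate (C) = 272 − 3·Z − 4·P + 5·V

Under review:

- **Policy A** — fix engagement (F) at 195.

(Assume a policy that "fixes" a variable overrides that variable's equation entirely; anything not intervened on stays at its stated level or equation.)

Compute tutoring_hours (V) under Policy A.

Policy A (F := 195):
  Z = 22
  P = 55
  F = 195
  V = 84 − 3·195 = -501

-501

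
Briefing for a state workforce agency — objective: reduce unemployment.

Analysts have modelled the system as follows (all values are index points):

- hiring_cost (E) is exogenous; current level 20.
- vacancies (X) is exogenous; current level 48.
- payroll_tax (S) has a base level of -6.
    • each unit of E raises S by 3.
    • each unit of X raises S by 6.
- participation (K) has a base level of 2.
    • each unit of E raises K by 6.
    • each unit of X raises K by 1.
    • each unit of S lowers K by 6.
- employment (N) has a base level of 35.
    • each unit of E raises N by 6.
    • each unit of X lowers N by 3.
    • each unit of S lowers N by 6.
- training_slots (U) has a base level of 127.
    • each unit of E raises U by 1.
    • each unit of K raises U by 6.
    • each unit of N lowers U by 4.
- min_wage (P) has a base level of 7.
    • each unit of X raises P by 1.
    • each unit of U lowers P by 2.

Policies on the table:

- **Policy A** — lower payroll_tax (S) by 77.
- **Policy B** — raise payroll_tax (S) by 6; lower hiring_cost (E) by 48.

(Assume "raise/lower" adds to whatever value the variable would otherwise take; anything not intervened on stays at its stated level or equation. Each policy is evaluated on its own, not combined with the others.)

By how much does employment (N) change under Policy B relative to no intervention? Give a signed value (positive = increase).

Baseline:
  E = 20
  X = 48
  S = -6 + 3·20 + 6·48 = 342
  N = 35 + 6·20 − 3·48 − 6·342 = -2041
Policy B (S + 6, E − 48):
  E = 20 − 48 = -28
  X = 48
  S = -6 + 3·(-28) + 6·48 (+6 from intervention) = 204
  N = 35 + 6·(-28) − 3·48 − 6·204 = -1501
Change in N: -1501 − (-2041) = 540

540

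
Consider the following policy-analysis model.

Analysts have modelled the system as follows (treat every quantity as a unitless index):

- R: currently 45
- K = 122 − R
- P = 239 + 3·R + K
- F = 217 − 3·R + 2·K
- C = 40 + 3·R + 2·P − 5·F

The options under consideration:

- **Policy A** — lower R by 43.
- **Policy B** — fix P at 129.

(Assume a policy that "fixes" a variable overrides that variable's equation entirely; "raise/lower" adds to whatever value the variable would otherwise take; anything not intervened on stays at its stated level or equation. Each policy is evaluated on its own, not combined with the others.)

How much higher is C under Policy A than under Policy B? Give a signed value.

-732

Policy A (R − 43):
  R = 45 − 43 = 2
  K = 122 − 2 = 120
  P = 239 + 3·2 + 120 = 365
  F = 217 − 3·2 + 2·120 = 451
  C = 40 + 3·2 + 2·365 − 5·451 = -1479
Policy B (P := 129):
  R = 45
  K = 122 − 45 = 77
  P = 129
  F = 217 − 3·45 + 2·77 = 236
  C = 40 + 3·45 + 2·129 − 5·236 = -747
C: -1479 − (-747) = -732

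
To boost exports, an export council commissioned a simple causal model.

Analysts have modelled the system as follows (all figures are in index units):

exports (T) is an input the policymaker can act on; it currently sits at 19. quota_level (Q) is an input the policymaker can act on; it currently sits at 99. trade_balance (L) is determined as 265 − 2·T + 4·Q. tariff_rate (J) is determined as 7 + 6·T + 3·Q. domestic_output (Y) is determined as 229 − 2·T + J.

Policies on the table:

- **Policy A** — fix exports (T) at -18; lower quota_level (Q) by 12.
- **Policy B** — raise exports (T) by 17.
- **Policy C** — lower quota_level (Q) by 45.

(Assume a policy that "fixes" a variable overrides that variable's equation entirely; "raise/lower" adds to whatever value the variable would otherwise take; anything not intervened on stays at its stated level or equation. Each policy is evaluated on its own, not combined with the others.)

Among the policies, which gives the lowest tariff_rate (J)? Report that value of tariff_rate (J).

160

Policy A (T := -18, Q − 12):
  T = -18
  Q = 99 − 12 = 87
  J = 7 + 6·(-18) + 3·87 = 160
Policy B (T + 17):
  T = 19 + 17 = 36
  Q = 99
  J = 7 + 6·36 + 3·99 = 520
Policy C (Q − 45):
  T = 19
  Q = 99 − 45 = 54
  J = 7 + 6·19 + 3·54 = 283
Comparing — Policy A: J=160, Policy B: J=520, Policy C: J=283. Lowest is 160 (Policy A).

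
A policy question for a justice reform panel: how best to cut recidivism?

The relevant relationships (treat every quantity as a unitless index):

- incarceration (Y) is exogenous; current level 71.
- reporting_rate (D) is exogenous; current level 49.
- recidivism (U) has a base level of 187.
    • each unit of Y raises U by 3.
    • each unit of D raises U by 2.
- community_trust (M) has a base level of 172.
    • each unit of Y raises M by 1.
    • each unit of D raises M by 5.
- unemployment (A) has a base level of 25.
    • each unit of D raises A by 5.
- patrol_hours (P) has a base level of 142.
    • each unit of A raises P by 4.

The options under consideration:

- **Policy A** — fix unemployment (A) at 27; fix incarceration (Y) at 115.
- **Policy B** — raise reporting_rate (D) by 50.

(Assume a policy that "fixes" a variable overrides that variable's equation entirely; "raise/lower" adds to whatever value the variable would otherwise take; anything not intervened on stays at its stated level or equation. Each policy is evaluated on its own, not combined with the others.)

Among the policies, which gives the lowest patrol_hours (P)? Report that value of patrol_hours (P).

250

Policy A (A := 27, Y := 115):
  D = 49
  A = 27
  P = 142 + 4·27 = 250
Policy B (D + 50):
  D = 49 + 50 = 99
  A = 25 + 5·99 = 520
  P = 142 + 4·520 = 2222
Comparing — Policy A: P=250, Policy B: P=2222. Lowest is 250 (Policy A).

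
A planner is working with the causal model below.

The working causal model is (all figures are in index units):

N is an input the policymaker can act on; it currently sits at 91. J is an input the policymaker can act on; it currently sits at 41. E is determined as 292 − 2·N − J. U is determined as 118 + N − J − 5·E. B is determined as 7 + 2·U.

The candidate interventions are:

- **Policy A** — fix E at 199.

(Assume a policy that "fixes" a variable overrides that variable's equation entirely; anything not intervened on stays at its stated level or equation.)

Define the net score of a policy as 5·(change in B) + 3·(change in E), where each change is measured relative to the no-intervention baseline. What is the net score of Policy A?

Baseline:
  N = 91
  J = 41
  E = 292 − 2·91 − 41 = 69
  U = 118 + 91 − 41 − 5·69 = -177
  B = 7 + 2·(-177) = -347
Policy A (E := 199):
  N = 91
  J = 41
  E = 199
  U = 118 + 91 − 41 − 5·199 = -827
  B = 7 + 2·(-827) = -1647
ΔB = -1647 − (-347) = -1300; ΔE = 199 − 69 = 130
Score = 5·(-1300) + 3·130 = -6110

-6110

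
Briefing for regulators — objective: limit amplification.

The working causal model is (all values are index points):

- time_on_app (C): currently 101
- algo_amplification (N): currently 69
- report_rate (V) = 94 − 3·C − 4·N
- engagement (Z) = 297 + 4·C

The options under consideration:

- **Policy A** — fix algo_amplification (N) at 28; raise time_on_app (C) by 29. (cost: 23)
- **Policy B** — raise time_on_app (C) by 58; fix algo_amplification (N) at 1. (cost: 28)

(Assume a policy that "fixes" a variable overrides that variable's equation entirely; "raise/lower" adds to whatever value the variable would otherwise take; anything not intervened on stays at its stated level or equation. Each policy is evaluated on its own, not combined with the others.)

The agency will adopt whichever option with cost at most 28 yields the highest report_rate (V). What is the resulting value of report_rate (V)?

Policy A (N := 28, C + 29):
  C = 101 + 29 = 130
  N = 28
  V = 94 − 3·130 − 4·28 = -408
Policy B (C + 58, N := 1):
  C = 101 + 58 = 159
  N = 1
  V = 94 − 3·159 − 4·1 = -387
Comparing — Policy A: V=-408, Policy B: V=-387. Highest is -387 (Policy B).

-387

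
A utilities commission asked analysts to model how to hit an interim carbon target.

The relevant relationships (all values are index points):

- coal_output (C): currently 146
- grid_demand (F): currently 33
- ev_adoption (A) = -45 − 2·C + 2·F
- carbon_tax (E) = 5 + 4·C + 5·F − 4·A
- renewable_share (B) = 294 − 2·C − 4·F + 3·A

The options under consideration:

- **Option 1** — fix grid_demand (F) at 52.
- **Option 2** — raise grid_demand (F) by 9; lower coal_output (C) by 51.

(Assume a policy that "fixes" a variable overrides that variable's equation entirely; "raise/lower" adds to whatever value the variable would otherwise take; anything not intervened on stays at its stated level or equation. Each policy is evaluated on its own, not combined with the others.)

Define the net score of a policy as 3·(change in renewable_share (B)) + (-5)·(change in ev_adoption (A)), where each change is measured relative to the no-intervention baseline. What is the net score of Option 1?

Baseline:
  C = 146
  F = 33
  A = -45 − 2·146 + 2·33 = -271
  B = 294 − 2·146 − 4·33 + 3·(-271) = -943
Option 1 (F := 52):
  C = 146
  F = 52
  A = -45 − 2·146 + 2·52 = -233
  B = 294 − 2·146 − 4·52 + 3·(-233) = -905
ΔB = -905 − (-943) = 38; ΔA = -233 − (-271) = 38
Score = 3·38 + (-5)·38 = -76

-76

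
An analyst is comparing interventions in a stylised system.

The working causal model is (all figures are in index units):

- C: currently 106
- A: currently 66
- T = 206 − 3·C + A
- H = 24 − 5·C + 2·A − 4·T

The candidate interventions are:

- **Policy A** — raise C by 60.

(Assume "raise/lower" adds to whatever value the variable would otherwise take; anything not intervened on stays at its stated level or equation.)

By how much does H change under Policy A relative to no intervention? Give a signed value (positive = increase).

Baseline:
  C = 106
  A = 66
  T = 206 − 3·106 + 66 = -46
  H = 24 − 5·106 + 2·66 − 4·(-46) = -190
Policy A (C + 60):
  C = 106 + 60 = 166
  A = 66
  T = 206 − 3·166 + 66 = -226
  H = 24 − 5·166 + 2·66 − 4·(-226) = 230
Change in H: 230 − (-190) = 420

420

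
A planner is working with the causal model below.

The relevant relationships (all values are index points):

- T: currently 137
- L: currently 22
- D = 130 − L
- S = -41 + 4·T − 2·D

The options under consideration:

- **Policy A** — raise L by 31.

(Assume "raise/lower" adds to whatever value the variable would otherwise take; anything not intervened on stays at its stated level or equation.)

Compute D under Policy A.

Policy A (L + 31):
  L = 22 + 31 = 53
  D = 130 − 53 = 77

77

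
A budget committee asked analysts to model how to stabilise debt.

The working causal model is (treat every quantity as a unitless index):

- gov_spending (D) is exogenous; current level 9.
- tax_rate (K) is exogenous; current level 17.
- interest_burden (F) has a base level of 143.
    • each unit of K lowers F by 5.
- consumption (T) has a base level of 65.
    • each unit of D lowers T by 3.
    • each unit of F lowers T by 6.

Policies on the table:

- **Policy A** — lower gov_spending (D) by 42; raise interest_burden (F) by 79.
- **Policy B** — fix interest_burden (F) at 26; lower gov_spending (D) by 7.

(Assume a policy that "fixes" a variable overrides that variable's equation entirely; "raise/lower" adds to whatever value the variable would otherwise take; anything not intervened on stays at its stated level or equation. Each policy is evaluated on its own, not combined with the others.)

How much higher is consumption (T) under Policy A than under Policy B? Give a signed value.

Policy A (D − 42, F + 79):
  D = 9 − 42 = -33
  K = 17
  F = 143 − 5·17 (+79 from intervention) = 137
  T = 65 − 3·(-33) − 6·137 = -658
Policy B (F := 26, D − 7):
  D = 9 − 7 = 2
  K = 17
  F = 26
  T = 65 − 3·2 − 6·26 = -97
T: -658 − (-97) = -561

-561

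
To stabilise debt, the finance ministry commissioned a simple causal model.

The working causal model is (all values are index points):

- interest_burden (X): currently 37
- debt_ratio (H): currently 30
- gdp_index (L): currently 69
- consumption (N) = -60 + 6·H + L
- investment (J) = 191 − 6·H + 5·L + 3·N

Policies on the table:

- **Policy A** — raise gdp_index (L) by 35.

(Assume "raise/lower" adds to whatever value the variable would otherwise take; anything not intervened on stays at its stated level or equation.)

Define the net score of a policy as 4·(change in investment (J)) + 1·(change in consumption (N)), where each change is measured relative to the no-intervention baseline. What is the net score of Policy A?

1155

Baseline:
  H = 30
  L = 69
  N = -60 + 6·30 + 69 = 189
  J = 191 − 6·30 + 5·69 + 3·189 = 923
Policy A (L + 35):
  H = 30
  L = 69 + 35 = 104
  N = -60 + 6·30 + 104 = 224
  J = 191 − 6·30 + 5·104 + 3·224 = 1203
ΔJ = 1203 − 923 = 280; ΔN = 224 − 189 = 35
Score = 4·280 + 1·35 = 1155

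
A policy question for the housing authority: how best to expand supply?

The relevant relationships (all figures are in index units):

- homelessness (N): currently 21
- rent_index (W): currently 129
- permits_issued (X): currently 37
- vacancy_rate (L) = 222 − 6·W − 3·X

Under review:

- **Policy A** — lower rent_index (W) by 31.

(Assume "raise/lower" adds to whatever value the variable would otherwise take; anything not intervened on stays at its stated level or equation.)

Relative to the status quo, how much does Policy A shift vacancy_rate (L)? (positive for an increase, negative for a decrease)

Baseline:
  W = 129
  X = 37
  L = 222 − 6·129 − 3·37 = -663
Policy A (W − 31):
  W = 129 − 31 = 98
  X = 37
  L = 222 − 6·98 − 3·37 = -477
Change in L: -477 − (-663) = 186

186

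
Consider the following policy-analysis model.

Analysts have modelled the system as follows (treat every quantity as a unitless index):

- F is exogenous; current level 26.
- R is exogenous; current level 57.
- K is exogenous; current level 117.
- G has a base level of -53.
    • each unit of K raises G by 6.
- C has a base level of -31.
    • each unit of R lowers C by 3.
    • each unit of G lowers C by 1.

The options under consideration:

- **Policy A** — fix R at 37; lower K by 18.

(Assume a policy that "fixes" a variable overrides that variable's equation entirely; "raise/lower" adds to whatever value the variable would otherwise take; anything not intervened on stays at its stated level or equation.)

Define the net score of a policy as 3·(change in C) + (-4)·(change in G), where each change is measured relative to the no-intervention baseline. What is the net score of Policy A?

Baseline:
  R = 57
  K = 117
  G = -53 + 6·117 = 649
  C = -31 − 3·57 − 649 = -851
Policy A (R := 37, K − 18):
  R = 37
  K = 117 − 18 = 99
  G = -53 + 6·99 = 541
  C = -31 − 3·37 − 541 = -683
ΔC = -683 − (-851) = 168; ΔG = 541 − 649 = -108
Score = 3·168 + (-4)·(-108) = 936

936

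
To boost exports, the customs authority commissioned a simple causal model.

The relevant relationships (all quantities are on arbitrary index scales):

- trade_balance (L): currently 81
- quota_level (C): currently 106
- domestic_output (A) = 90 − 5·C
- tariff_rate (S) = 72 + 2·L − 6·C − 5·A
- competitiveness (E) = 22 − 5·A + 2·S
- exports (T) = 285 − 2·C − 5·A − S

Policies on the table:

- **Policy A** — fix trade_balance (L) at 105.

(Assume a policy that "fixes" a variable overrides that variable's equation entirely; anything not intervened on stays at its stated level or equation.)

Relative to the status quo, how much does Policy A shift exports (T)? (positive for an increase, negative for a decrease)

Baseline:
  L = 81
  C = 106
  A = 90 − 5·106 = -440
  S = 72 + 2·81 − 6·106 − 5·(-440) = 1798
  T = 285 − 2·106 − 5·(-440) − 1798 = 475
Policy A (L := 105):
  L = 105
  C = 106
  A = 90 − 5·106 = -440
  S = 72 + 2·105 − 6·106 − 5·(-440) = 1846
  T = 285 − 2·106 − 5·(-440) − 1846 = 427
Change in T: 427 − 475 = -48

-48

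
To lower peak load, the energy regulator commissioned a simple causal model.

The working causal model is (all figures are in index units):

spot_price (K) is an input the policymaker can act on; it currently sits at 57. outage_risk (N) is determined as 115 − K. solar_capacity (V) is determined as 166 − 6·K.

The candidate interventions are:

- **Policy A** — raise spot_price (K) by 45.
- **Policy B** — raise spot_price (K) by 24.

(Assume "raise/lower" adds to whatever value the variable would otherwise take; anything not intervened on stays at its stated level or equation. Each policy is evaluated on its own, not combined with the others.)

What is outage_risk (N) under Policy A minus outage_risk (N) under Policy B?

Policy A (K + 45):
  K = 57 + 45 = 102
  N = 115 − 102 = 13
Policy B (K + 24):
  K = 57 + 24 = 81
  N = 115 − 81 = 34
N: 13 − 34 = -21

-21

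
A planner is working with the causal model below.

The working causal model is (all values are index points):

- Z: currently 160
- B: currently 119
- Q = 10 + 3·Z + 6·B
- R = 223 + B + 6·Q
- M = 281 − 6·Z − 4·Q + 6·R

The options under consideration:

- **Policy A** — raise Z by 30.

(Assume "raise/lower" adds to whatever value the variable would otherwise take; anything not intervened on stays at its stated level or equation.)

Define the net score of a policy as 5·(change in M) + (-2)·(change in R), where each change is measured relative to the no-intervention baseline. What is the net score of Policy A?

12420

Baseline:
  Z = 160
  B = 119
  Q = 10 + 3·160 + 6·119 = 1204
  R = 223 + 119 + 6·1204 = 7566
  M = 281 − 6·160 − 4·1204 + 6·7566 = 39901
Policy A (Z + 30):
  Z = 160 + 30 = 190
  B = 119
  Q = 10 + 3·190 + 6·119 = 1294
  R = 223 + 119 + 6·1294 = 8106
  M = 281 − 6·190 − 4·1294 + 6·8106 = 42601
ΔM = 42601 − 39901 = 2700; ΔR = 8106 − 7566 = 540
Score = 5·2700 + (-2)·540 = 12420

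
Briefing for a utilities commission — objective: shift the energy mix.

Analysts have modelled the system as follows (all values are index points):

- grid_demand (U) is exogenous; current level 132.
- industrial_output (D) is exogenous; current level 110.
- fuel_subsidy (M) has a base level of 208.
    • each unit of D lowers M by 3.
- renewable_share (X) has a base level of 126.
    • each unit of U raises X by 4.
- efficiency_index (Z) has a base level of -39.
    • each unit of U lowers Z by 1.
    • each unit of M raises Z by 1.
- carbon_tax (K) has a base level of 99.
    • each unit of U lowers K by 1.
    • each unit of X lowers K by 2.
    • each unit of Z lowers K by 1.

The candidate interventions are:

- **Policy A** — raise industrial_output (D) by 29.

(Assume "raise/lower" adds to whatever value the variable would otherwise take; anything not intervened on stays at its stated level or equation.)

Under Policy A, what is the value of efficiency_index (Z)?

Policy A (D + 29):
  U = 132
  D = 110 + 29 = 139
  M = 208 − 3·139 = -209
  Z = -39 − 132 + (-209) = -380

-380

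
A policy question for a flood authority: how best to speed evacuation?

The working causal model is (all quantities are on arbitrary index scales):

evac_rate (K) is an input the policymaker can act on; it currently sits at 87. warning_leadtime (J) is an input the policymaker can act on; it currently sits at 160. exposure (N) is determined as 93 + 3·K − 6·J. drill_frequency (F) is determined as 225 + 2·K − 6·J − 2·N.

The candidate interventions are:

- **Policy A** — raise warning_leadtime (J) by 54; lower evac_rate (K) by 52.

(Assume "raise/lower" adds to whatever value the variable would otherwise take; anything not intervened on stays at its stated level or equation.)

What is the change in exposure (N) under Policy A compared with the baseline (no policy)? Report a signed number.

-480

Baseline:
  K = 87
  J = 160
  N = 93 + 3·87 − 6·160 = -606
Policy A (J + 54, K − 52):
  K = 87 − 52 = 35
  J = 160 + 54 = 214
  N = 93 + 3·35 − 6·214 = -1086
Change in N: -1086 − (-606) = -480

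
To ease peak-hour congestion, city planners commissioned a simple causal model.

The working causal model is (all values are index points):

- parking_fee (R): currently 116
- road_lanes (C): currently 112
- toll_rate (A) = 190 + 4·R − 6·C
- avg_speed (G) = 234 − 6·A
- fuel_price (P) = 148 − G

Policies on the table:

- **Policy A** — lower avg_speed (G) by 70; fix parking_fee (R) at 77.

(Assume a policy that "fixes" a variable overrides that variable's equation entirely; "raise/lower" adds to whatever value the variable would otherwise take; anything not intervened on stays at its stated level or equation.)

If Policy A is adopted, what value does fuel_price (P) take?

-1060

Policy A (G − 70, R := 77):
  R = 77
  C = 112
  A = 190 + 4·77 − 6·112 = -174
  G = 234 − 6·(-174) (−70 from intervention) = 1208
  P = 148 − 1208 = -1060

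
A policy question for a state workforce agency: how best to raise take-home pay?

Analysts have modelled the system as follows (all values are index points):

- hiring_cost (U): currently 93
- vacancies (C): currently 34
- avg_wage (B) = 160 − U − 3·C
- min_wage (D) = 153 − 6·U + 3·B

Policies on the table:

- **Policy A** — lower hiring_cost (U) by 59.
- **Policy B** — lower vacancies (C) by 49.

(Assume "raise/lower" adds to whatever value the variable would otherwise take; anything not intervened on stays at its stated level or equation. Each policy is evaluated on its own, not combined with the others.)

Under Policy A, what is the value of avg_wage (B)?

Policy A (U − 59):
  U = 93 − 59 = 34
  C = 34
  B = 160 − 34 − 3·34 = 24

24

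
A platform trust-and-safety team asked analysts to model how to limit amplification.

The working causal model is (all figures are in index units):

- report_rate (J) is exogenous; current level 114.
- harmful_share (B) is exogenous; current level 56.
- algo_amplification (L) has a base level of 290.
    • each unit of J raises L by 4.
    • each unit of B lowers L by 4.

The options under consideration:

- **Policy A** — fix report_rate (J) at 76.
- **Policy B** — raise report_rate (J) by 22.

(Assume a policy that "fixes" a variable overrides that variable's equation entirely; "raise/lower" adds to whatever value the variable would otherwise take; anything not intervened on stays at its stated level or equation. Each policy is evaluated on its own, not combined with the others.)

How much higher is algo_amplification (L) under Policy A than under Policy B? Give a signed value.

-240

Policy A (J := 76):
  J = 76
  B = 56
  L = 290 + 4·76 − 4·56 = 370
Policy B (J + 22):
  J = 114 + 22 = 136
  B = 56
  L = 290 + 4·136 − 4·56 = 610
L: 370 − 610 = -240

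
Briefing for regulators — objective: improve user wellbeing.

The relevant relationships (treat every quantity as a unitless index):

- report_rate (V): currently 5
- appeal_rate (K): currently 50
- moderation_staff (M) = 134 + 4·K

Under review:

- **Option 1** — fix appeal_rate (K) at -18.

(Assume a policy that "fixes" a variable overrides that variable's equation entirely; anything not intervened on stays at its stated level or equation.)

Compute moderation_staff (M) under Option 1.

62

Option 1 (K := -18):
  K = -18
  M = 134 + 4·(-18) = 62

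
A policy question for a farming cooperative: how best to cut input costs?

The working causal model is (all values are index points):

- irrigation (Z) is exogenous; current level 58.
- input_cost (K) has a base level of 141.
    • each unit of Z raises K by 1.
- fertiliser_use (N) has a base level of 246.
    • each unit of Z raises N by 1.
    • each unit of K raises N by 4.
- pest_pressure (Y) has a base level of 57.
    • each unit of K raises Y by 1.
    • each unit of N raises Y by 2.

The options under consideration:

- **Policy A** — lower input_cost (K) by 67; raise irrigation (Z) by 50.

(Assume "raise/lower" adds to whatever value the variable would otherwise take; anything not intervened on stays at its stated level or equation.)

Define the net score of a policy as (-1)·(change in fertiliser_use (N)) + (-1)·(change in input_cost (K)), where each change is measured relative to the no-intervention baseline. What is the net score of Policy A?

35

Baseline:
  Z = 58
  K = 141 + 58 = 199
  N = 246 + 58 + 4·199 = 1100
Policy A (K − 67, Z + 50):
  Z = 58 + 50 = 108
  K = 141 + 108 (−67 from intervention) = 182
  N = 246 + 108 + 4·182 = 1082
ΔN = 1082 − 1100 = -18; ΔK = 182 − 199 = -17
Score = (-1)·(-18) + (-1)·(-17) = 35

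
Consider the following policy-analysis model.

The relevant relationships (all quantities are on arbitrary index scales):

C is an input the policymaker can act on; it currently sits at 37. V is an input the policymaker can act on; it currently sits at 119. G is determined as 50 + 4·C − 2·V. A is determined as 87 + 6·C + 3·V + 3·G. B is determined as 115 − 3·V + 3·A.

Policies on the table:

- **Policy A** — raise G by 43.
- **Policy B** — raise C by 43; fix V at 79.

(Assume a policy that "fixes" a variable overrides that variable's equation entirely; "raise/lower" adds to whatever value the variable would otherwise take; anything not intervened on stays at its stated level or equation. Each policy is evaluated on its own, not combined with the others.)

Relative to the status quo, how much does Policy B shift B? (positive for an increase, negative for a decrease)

Baseline:
  C = 37
  V = 119
  G = 50 + 4·37 − 2·119 = -40
  A = 87 + 6·37 + 3·119 + 3·(-40) = 546
  B = 115 − 3·119 + 3·546 = 1396
Policy B (C + 43, V := 79):
  C = 37 + 43 = 80
  V = 79
  G = 50 + 4·80 − 2·79 = 212
  A = 87 + 6·80 + 3·79 + 3·212 = 1440
  B = 115 − 3·79 + 3·1440 = 4198
Change in B: 4198 − 1396 = 2802

2802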